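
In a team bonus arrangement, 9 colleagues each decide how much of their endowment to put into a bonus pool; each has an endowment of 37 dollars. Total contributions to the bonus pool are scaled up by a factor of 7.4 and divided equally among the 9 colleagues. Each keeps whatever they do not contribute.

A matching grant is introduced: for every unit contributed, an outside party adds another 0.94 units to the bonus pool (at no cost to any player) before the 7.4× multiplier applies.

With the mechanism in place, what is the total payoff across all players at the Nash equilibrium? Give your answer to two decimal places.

With the mechanism, a contributed unit returns 7.4 × 1.94 / 9 = 1.5951 per unit of net cost to the contributor — now above 1 — so contributing fully is weakly dominant for every player.
At the Nash equilibrium everyone contributes 37. Group total payoff = 7.4 × 1.94 × 333 = 4780.55.

4780.55 dollars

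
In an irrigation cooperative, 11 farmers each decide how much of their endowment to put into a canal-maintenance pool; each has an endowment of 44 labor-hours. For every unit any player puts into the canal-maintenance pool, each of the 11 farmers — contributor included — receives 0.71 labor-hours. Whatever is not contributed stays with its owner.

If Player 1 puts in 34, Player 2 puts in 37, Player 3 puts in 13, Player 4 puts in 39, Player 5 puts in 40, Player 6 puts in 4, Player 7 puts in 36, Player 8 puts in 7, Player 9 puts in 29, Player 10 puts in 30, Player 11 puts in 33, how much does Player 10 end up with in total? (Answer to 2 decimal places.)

Total contributed: 34 + 37 + 13 + 39 + 40 + 4 + 36 + 7 + 29 + 30 + 33 = 302.
Each receives 0.71 × 302 = 214.42 from the canal-maintenance pool.
Player 10 keeps 44 − 30 = 14, so Player 10's payoff is 14 + 214.42 = 228.42.

228.42 labor-hours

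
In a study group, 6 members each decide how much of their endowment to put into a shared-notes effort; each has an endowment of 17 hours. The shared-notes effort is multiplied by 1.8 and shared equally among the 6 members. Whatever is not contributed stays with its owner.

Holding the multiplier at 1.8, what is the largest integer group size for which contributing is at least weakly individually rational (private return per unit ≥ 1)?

1

Private return per unit is 1.8/(group size), which is ≥ 1 whenever the group size is ≤ 1.8.
The largest such integer is 1.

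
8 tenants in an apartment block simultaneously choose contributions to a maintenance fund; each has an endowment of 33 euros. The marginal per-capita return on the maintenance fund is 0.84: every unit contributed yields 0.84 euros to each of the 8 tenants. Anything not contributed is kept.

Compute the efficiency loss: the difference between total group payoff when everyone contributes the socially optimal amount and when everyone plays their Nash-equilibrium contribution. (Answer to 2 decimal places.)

1510.08 euros

The private return per contributed unit is 0.84 < 1, so contributing 0 is dominant for every player. At the Nash equilibrium everyone keeps their 33, and the group total is 8 × 33 = 264.
Each contributed unit returns 6.720 to the group as a whole (0.84 to each of 8 players), which exceeds 1, so the social optimum is full contribution: group total = 6.720 × 264 = 1774.08.
Efficiency loss = 1774.08 − 264 = 1510.08.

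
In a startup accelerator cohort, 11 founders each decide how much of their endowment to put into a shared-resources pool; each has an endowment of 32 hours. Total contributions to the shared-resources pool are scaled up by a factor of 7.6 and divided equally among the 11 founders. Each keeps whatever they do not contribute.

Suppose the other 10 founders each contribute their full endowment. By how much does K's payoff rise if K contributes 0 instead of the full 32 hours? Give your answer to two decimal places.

Switching from a contribution of 32 to 0 lets K keep an extra 32 hours, but lowers the shared-resources pool by 32, which costs K their own share of that drop: 7.6/11 × 32 = 22.11.
Net gain = 32 − 22.11 = 9.89. The private return per contributed unit (0.6909) is below 1, so free-riding is indeed the best response regardless of what the others do.

9.89 hours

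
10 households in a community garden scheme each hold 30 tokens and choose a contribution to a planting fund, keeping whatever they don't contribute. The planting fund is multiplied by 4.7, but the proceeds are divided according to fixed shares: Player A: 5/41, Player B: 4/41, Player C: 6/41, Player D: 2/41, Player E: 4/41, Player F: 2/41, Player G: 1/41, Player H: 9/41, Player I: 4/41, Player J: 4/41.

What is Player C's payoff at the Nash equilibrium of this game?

50.63 tokens

Each unit j contributes comes back to j as 4.7 × (j's share), so j prefers to contribute only if that share exceeds 1/4.7 = 0.2128; otherwise keeping the unit dominates.
Only Player H (9/41) clears that bar, contributing 30; the remaining 9 contribute 0. Total contributed: 30.
Player C keeps 30 and receives 4.7 × 30 × 6/41 = 20.63 from the planting fund, for a payoff of 50.63.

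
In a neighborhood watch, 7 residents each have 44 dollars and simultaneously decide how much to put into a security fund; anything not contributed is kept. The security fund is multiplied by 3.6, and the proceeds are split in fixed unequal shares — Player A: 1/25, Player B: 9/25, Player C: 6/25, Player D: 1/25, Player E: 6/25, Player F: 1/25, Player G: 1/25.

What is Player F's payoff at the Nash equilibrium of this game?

50.34 dollars

A player with share s gets back 3.6·s per unit contributed, so full contribution is dominant for anyone with s > 1/3.6 = 0.2778 and zero contribution is dominant for anyone below.
The only share above 0.2778 is Player B's 9/25, contributing 44; the remaining 6 contribute 0. Total contributed: 44.
Player F keeps 44 and receives 3.6 × 44 × 1/25 = 6.34 from the security fund, for a payoff of 50.34.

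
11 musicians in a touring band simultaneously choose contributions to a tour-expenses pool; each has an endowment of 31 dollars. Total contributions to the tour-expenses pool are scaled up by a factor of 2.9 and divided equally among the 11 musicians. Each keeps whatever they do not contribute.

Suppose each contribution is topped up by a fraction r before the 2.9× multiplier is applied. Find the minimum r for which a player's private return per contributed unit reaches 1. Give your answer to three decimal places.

With matching at rate r, one contributed unit becomes (1 + r) in the tour-expenses pool and returns 2.9 × (1 + r) / 11 to the contributor.
Setting this equal to 1: 1 + r = 11/2.9 = 3.7931.
So the minimum matching rate is r = 3.7931 − 1 = 2.793.

2.793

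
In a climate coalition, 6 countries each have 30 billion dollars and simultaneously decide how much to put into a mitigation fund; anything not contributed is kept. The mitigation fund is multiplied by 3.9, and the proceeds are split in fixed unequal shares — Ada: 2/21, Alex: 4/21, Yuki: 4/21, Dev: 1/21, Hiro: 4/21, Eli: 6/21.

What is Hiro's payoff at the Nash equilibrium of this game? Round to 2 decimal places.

52.29 billion dollars

A player with share s gets back 3.9·s per unit contributed, so full contribution is dominant for anyone with s > 1/3.9 = 0.2564 and zero contribution is dominant for anyone below.
Eli alone (share 6/21) is above the threshold, contributing 30; the remaining 5 contribute 0. Total contributed: 30.
Hiro keeps 30 and receives 3.9 × 30 × 4/21 = 22.29 from the mitigation fund, for a payoff of 52.29.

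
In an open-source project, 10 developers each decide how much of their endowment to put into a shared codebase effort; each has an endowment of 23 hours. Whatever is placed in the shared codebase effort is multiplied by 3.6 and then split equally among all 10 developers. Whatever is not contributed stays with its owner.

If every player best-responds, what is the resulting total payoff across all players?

Each contributed unit returns 3.6/10 = 0.3600 to its contributor — below 1 — so contributing 0 is dominant for every player. At the Nash equilibrium everyone keeps their 23, and the group total is 10 × 23 = 230.

230.00 hours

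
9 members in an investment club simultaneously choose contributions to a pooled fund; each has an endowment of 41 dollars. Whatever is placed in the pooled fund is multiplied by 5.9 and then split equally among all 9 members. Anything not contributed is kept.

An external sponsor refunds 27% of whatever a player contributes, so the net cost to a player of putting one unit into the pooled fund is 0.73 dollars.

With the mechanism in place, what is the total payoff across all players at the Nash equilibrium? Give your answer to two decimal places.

The effective private return is (5.9/9) / 0.73 = 0.8980, which is still under 1, so the mechanism doesn't change anyone's dominant strategy: zero contribution.
At the Nash equilibrium no one contributes; group total payoff = 9 × 41 = 369.

369.00 dollars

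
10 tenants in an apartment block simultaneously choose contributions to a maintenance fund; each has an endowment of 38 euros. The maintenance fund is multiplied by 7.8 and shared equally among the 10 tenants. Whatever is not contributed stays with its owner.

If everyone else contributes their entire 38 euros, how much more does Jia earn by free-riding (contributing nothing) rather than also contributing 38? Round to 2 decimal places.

8.36 euros

Switching from a contribution of 38 to 0 lets Jia keep an extra 38 euros, but lowers the maintenance fund by 38, which costs Jia their own share of that drop: 7.8/10 × 38 = 29.64.
Net gain = 38 − 29.64 = 8.36. The private return per contributed unit (0.7800) is below 1, so free-riding is indeed the best response regardless of what the others do.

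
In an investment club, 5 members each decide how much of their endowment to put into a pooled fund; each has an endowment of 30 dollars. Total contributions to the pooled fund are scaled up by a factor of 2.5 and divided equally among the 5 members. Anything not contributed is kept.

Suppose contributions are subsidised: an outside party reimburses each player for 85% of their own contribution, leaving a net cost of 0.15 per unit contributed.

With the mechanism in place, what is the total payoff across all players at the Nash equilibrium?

502.50 dollars

Under the mechanism each unit contributed yields (2.5/5) / 0.15 = 3.3333 back to its contributor per unit of net cost, which exceeds 1, making full contribution the dominant choice for everyone.
So the Nash equilibrium is full contribution by all 5; the group earns 5 × (30 × 0.85 + 2.5 × 30) = 502.50.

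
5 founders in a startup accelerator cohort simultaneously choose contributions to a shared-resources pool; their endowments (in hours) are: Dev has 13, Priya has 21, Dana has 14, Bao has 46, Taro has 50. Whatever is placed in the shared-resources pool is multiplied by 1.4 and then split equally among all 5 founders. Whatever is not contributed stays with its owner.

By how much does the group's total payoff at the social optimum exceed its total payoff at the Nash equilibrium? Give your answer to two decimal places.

57.60 hours

The private return per contributed unit is 1.4/5 = 0.2800 < 1 for every player regardless of endowment, so the Nash equilibrium is zero contribution and the group total is Σ E_j = 13 + 21 + 14 + 46 + 50 = 144.
Each contributed unit returns 1.400 to the group, so the social optimum is full contribution by everyone: group total = 1.400 × 144 = 201.60.
Efficiency loss = (1.400 − 1) × 144 = 57.60.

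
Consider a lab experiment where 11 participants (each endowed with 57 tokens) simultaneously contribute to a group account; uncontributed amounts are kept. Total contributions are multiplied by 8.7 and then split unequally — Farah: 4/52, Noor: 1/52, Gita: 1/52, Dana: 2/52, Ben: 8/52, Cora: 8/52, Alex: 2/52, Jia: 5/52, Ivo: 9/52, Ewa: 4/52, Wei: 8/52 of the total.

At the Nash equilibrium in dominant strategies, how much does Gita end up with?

Player j's private return per contributed unit is 8.7 × (j's share). Contributing is weakly dominant for j when that share is at least 1/8.7 = 0.1149, and contributing 0 is dominant otherwise.
Ben, Cora, Ivo and Wei are above the threshold, contributing 57 each; the remaining 7 contribute 0. Total contributed: 228.
Gita keeps 57 and receives 8.7 × 228 × 1/52 = 38.15 from the group account, for a payoff of 95.15.

95.15 tokens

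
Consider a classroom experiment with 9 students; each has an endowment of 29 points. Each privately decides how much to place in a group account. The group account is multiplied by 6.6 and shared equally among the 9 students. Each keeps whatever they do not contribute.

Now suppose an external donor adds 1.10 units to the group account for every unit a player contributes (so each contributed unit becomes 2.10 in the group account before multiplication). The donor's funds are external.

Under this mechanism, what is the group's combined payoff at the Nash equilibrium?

With the mechanism, a contributed unit returns 6.6 × 2.10 / 9 = 1.5400 per unit of net cost to the contributor — now above 1 — so contributing fully is weakly dominant for every player.
So the Nash equilibrium is full contribution by all 9; the group earns 6.6 × 2.10 × 261 = 3617.46.

3617.46 points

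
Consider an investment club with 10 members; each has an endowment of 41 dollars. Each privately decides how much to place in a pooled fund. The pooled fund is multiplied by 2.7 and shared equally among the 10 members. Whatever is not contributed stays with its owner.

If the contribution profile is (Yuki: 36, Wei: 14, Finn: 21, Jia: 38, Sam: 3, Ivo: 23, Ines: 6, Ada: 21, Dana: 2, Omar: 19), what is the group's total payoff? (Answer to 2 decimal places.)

Total contributed: 36 + 14 + 21 + 38 + 3 + 23 + 6 + 21 + 2 + 19 = 183; total kept: 10 × 41 − 183 = 227.
The pooled fund pays out 2.7 × 183 = 494.10 in aggregate.
Group total = 227 + 494.10 = 721.10.

721.10 dollars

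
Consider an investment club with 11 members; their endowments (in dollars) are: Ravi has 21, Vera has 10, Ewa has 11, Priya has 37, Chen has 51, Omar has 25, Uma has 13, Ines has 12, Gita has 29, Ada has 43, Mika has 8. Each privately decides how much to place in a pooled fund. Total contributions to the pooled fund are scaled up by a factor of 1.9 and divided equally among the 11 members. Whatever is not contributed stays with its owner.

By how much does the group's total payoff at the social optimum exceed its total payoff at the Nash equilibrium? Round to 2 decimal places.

The private return per contributed unit is 1.9/11 = 0.1727 < 1 for every player regardless of endowment, so the Nash equilibrium is zero contribution and the group total is Σ E_j = 21 + 10 + 11 + 37 + 51 + 25 + 13 + 12 + 29 + 43 + 8 = 260.
Each contributed unit returns 1.900 to the group, so the social optimum is full contribution by everyone: group total = 1.900 × 260 = 494.00.
Efficiency loss = (1.900 − 1) × 260 = 234.00.

234.00 dollars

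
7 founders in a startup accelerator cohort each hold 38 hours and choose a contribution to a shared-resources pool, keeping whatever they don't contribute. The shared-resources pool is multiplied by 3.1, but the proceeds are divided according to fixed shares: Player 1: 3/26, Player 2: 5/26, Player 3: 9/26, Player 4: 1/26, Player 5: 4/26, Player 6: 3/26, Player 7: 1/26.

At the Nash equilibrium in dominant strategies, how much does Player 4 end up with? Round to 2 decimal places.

42.53 hours

A player with share s gets back 3.1·s per unit contributed, so full contribution is dominant for anyone with s > 1/3.1 = 0.3226 and zero contribution is dominant for anyone below.
Player 3 alone (share 9/26) is above the threshold, contributing 38; the remaining 6 contribute 0. Total contributed: 38.
Player 4 keeps 38 and receives 3.1 × 38 × 1/26 = 4.53 from the shared-resources pool, for a payoff of 42.53.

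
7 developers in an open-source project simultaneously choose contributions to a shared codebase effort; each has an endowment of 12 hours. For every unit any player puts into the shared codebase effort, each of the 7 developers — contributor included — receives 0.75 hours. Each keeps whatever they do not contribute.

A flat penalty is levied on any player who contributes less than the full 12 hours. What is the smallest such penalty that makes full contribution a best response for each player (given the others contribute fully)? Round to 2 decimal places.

Given the others contribute fully, the best deviation is to contribute 0 (any partial contribution still incurs the fine and gives up units whose private return 0.75 is below 1).
Deviating from 12 to 0 saves 12 hours but forfeits the deviator's share of the drop in the shared codebase effort: 0.75 × 12 = 9.00.
So the deviation gain is 12 − 9.00 = 3.00, and the fine must be at least 3.00 hours to wipe it out.

3.00 hours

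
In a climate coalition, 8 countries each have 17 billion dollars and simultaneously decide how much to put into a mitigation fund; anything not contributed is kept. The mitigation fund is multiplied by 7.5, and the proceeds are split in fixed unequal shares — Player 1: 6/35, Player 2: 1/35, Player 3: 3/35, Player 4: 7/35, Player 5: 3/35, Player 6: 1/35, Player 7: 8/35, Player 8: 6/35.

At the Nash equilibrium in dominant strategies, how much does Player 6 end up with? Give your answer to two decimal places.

For player j, contributing a unit is worthwhile iff 7.5 × (j's share) ≥ 1, i.e. iff j's share is at least 0.1333.
The shares above 0.1333 belong to Player 1, Player 4, Player 7 and Player 8, contributing 17 each; the remaining 4 contribute 0. Total contributed: 68.
Player 6 keeps 17 and receives 7.5 × 68 × 1/35 = 14.57 from the mitigation fund, for a payoff of 31.57.

31.57 billion dollars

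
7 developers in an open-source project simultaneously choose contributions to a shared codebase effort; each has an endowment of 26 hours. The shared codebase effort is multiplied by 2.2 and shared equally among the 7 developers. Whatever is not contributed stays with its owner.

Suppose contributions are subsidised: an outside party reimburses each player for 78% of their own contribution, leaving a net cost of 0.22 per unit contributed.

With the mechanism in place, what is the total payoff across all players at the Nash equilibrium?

542.36 hours

Under the mechanism each unit contributed yields (2.2/7) / 0.22 = 1.4286 back to its contributor per unit of net cost, which exceeds 1, making full contribution the dominant choice for everyone.
At the Nash equilibrium everyone contributes 26. Group total payoff = 7 × (26 × 0.78 + 2.2 × 26) = 542.36.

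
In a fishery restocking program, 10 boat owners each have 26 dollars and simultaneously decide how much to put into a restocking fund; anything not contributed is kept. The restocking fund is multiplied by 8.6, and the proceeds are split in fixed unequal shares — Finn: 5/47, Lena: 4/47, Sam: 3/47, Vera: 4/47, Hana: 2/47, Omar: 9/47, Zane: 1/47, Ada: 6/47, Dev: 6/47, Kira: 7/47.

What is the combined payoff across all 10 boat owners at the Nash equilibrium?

A player with share s gets back 8.6·s per unit contributed, so full contribution is dominant for anyone with s > 1/8.6 = 0.1163 and zero contribution is dominant for anyone below.
Omar, Ada, Dev and Kira clear that bar, contributing 26 each; the remaining 6 contribute 0. Total contributed: 104.
The restocking fund pays out 8.6 × 104 = 894.40 in total (split across the unequal shares, but the aggregate is all that matters for the group sum).
The 6 free-riders keep 26 each, adding 156. Group total = 156 + 894.40 = 1050.40.

1050.40 dollars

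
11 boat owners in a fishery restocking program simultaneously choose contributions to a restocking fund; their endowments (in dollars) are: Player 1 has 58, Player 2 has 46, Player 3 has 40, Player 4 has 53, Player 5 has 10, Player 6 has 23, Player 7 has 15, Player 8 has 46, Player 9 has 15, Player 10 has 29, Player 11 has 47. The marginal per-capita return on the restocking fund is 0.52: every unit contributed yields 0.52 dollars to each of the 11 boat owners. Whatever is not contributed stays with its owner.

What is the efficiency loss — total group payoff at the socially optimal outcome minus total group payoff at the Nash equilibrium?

The private return per contributed unit is 0.52 < 1 for everyone, so the Nash equilibrium is zero contribution and the group total is Σ E_j = 58 + 46 + 40 + 53 + 10 + 23 + 15 + 46 + 15 + 29 + 47 = 382.
Each contributed unit returns 5.720 to the group, so the social optimum is full contribution by everyone: group total = 5.720 × 382 = 2185.04.
Efficiency loss = (5.720 − 1) × 382 = 1803.04.

1803.04 dollars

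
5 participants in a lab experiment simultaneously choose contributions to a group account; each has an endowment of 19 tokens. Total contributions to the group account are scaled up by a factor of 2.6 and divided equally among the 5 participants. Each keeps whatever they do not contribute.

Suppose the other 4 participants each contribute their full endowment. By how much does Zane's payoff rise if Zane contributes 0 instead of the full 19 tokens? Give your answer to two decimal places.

Switching from a contribution of 19 to 0 lets Zane keep an extra 19 tokens, but lowers the group account by 19, which costs Zane their own share of that drop: 2.6/5 × 19 = 9.88.
Net gain = 19 − 9.88 = 9.12. The private return per contributed unit (0.5200) is below 1, so free-riding is indeed the best response regardless of what the others do.

9.12 tokens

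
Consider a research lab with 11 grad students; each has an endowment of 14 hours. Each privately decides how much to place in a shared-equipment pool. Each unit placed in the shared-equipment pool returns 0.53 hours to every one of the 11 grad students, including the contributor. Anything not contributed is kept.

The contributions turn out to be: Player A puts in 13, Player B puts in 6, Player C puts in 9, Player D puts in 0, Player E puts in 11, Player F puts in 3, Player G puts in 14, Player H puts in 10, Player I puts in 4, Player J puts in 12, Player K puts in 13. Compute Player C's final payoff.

55.35 hours

Total contributed: 13 + 6 + 9 + 0 + 11 + 3 + 14 + 10 + 4 + 12 + 13 = 95.
Each receives 0.53 × 95 = 50.35 from the shared-equipment pool.
Player C keeps 14 − 9 = 5, so Player C's payoff is 5 + 50.35 = 55.35.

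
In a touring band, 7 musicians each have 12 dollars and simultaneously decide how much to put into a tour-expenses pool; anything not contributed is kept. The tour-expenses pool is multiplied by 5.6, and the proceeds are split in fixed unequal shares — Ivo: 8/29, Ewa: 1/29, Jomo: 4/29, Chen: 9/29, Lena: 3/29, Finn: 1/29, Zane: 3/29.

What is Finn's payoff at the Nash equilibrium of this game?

Each unit j contributes comes back to j as 5.6 × (j's share), so j prefers to contribute only if that share exceeds 1/5.6 = 0.1786; otherwise keeping the unit dominates.
The shares above 0.1786 belong to Ivo and Chen, contributing 12 each; the remaining 5 contribute 0. Total contributed: 24.
Finn keeps 12 and receives 5.6 × 24 × 1/29 = 4.63 from the tour-expenses pool, for a payoff of 16.63.

16.63 dollars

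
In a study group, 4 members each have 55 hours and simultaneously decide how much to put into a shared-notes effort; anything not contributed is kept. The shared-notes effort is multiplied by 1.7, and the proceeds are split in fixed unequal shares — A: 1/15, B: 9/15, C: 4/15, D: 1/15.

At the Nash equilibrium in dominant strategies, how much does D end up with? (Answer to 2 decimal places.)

Player j's private return per contributed unit is 1.7 × (j's share). Contributing is weakly dominant for j when that share is at least 1/1.7 = 0.5882, and contributing 0 is dominant otherwise.
The only share above 0.5882 is B's 9/15, contributing 55; the remaining 3 contribute 0. Total contributed: 55.
D keeps 55 and receives 1.7 × 55 × 1/15 = 6.23 from the shared-notes effort, for a payoff of 61.23.

61.23 hours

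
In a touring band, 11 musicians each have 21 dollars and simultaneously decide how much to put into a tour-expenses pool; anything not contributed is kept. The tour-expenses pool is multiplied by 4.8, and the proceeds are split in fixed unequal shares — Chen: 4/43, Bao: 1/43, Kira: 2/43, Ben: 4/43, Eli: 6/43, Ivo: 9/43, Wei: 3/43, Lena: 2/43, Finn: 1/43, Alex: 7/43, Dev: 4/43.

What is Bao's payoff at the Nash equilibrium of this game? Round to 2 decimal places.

Each unit j contributes comes back to j as 4.8 × (j's share), so j prefers to contribute only if that share exceeds 1/4.8 = 0.2083; otherwise keeping the unit dominates.
Only Ivo (9/43) clears that bar, contributing 21; the remaining 10 contribute 0. Total contributed: 21.
Bao keeps 21 and receives 4.8 × 21 × 1/43 = 2.34 from the tour-expenses pool, for a payoff of 23.34.

23.34 dollars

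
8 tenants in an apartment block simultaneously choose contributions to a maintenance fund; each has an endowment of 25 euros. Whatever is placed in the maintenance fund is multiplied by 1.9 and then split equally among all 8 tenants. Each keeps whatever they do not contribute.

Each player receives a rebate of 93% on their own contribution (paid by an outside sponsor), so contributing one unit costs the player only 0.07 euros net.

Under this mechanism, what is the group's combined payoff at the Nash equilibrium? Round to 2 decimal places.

Under the mechanism each unit contributed yields (1.9/8) / 0.07 = 3.3929 back to its contributor per unit of net cost, which exceeds 1, making full contribution the dominant choice for everyone.
So the Nash equilibrium is full contribution by all 8; the group earns 8 × (25 × 0.93 + 1.9 × 25) = 566.00.

566.00 euros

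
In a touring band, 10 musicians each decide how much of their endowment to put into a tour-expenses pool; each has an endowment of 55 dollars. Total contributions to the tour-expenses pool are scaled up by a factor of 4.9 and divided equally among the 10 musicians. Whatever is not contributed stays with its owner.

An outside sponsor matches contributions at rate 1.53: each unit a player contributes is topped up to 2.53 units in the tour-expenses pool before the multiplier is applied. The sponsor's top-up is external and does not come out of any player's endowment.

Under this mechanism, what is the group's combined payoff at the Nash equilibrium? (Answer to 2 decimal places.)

6818.35 dollars

With the mechanism, a contributed unit returns 4.9 × 2.53 / 10 = 1.2397 per unit of net cost to the contributor — now above 1 — so contributing fully is weakly dominant for every player.
At the Nash equilibrium everyone contributes 55. Group total payoff = 4.9 × 2.53 × 550 = 6818.35.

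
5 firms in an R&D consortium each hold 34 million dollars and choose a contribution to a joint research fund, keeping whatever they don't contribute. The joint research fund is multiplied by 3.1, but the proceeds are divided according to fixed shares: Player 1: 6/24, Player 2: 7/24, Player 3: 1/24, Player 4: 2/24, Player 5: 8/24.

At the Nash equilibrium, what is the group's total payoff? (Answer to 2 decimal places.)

241.40 million dollars

Each unit j contributes comes back to j as 3.1 × (j's share), so j prefers to contribute only if that share exceeds 1/3.1 = 0.3226; otherwise keeping the unit dominates.
The only share above 0.3226 is Player 5's 8/24, contributing 34; the remaining 4 contribute 0. Total contributed: 34.
The joint research fund pays out 3.1 × 34 = 105.40 in total (split across the unequal shares, but the aggregate is all that matters for the group sum).
The 4 free-riders keep 34 each, adding 136. Group total = 136 + 105.40 = 241.40.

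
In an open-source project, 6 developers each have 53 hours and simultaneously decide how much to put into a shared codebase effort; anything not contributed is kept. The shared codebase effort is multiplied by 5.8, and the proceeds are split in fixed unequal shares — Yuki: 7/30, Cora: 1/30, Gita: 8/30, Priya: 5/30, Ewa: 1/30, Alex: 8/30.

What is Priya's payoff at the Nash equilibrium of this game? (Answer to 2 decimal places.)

Each unit j contributes comes back to j as 5.8 × (j's share), so j prefers to contribute only if that share exceeds 1/5.8 = 0.1724; otherwise keeping the unit dominates.
Yuki, Gita and Alex are above the threshold, contributing 53 each; the remaining 3 contribute 0. Total contributed: 159.
Priya keeps 53 and receives 5.8 × 159 × 5/30 = 153.70 from the shared codebase effort, for a payoff of 206.70.

206.70 hours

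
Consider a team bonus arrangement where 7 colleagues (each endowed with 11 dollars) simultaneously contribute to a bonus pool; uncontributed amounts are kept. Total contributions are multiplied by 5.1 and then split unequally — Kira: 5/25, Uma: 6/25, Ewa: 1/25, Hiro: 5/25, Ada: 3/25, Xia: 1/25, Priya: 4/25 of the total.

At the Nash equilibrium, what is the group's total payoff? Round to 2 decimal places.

Player j's private return per contributed unit is 5.1 × (j's share). Contributing is weakly dominant for j when that share is at least 1/5.1 = 0.1961, and contributing 0 is dominant otherwise.
Kira, Uma and Hiro clear that bar, contributing 11 each; the remaining 4 contribute 0. Total contributed: 33.
The bonus pool pays out 5.1 × 33 = 168.30 in total (split across the unequal shares, but the aggregate is all that matters for the group sum).
The 4 free-riders keep 11 each, adding 44. Group total = 44 + 168.30 = 212.30.

212.30 dollars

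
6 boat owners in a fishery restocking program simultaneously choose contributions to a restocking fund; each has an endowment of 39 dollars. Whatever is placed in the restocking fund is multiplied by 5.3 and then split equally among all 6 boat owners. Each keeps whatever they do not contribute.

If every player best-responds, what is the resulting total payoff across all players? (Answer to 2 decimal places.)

234.00 dollars

Each contributed unit returns 5.3/6 = 0.8833 to its contributor — below 1 — so contributing 0 is dominant for every player. At the Nash equilibrium everyone keeps their 39, and the group total is 6 × 39 = 234.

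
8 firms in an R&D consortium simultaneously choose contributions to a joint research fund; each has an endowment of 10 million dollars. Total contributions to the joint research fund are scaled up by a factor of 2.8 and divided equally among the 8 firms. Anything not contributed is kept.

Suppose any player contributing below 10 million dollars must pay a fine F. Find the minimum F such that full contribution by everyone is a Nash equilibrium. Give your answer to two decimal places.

Given the others contribute fully, the best deviation is to contribute 0 (any partial contribution still incurs the fine and gives up units whose private return 0.3500 is below 1).
Deviating from 10 to 0 saves 10 million dollars but forfeits the deviator's share of the drop in the joint research fund: 2.8/8 × 10 = 3.50.
So the deviation gain is 10 − 3.50 = 6.50, and the fine must be at least 6.50 million dollars to wipe it out.

6.50 million dollars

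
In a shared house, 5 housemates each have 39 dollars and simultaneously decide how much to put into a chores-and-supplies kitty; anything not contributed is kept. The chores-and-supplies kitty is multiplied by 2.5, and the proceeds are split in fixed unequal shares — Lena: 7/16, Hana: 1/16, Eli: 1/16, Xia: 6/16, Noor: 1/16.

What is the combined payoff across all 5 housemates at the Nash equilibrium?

A player with share s gets back 2.5·s per unit contributed, so full contribution is dominant for anyone with s > 1/2.5 = 0.4000 and zero contribution is dominant for anyone below.
Lena alone (share 7/16) is above the threshold, contributing 39; the remaining 4 contribute 0. Total contributed: 39.
The chores-and-supplies kitty pays out 2.5 × 39 = 97.50 in total (split across the unequal shares, but the aggregate is all that matters for the group sum).
The 4 free-riders keep 39 each, adding 156. Group total = 156 + 97.50 = 253.50.

253.50 dollars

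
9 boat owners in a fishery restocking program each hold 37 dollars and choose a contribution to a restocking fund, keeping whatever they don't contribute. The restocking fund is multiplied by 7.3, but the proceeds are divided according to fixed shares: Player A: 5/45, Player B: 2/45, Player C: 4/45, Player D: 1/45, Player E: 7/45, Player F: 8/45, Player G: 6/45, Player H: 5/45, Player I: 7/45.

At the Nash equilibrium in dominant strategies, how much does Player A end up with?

A player with share s gets back 7.3·s per unit contributed, so full contribution is dominant for anyone with s > 1/7.3 = 0.1370 and zero contribution is dominant for anyone below.
Player E, Player F and Player I clear that bar, contributing 37 each; the remaining 6 contribute 0. Total contributed: 111.
Player A keeps 37 and receives 7.3 × 111 × 5/45 = 90.03 from the restocking fund, for a payoff of 127.03.

127.03 dollars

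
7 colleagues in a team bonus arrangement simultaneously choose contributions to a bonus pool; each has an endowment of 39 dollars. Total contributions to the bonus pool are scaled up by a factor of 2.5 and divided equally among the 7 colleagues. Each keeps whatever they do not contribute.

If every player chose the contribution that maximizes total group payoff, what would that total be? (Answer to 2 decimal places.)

682.50 dollars

Each contributed unit returns 2.500 to the group as a whole (0.3571 to each of 7 players), which exceeds 1, so the social optimum is full contribution: group total = 2.500 × 273 = 682.50.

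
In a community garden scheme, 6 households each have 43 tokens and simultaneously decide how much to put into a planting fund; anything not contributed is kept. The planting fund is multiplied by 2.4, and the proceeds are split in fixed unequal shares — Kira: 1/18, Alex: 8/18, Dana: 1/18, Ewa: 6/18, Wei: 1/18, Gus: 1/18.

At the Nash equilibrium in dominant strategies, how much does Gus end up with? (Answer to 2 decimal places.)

48.73 tokens

Each unit j contributes comes back to j as 2.4 × (j's share), so j prefers to contribute only if that share exceeds 1/2.4 = 0.4167; otherwise keeping the unit dominates.
Only Alex (8/18) clears that bar, contributing 43; the remaining 5 contribute 0. Total contributed: 43.
Gus keeps 43 and receives 2.4 × 43 × 1/18 = 5.73 from the planting fund, for a payoff of 48.73.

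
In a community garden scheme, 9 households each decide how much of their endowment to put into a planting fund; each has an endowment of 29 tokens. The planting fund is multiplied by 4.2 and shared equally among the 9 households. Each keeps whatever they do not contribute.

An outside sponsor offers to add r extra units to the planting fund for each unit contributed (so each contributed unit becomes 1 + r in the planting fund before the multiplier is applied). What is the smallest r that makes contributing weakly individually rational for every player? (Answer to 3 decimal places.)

1.143

With matching at rate r, one contributed unit becomes (1 + r) in the planting fund and returns 4.2 × (1 + r) / 9 to the contributor.
Setting this equal to 1: 1 + r = 9/4.2 = 2.1429.
So the minimum matching rate is r = 2.1429 − 1 = 1.143.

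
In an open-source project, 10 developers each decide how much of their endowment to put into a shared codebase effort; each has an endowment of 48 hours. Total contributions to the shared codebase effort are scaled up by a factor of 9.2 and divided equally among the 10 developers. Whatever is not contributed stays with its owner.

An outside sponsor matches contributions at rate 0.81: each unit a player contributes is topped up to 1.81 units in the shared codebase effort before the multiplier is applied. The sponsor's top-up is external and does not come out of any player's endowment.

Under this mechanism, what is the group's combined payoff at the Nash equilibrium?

7992.96 hours

Under the mechanism each unit contributed yields 9.2 × 1.81 / 10 = 1.6652 back to its contributor per unit of net cost, which exceeds 1, making full contribution the dominant choice for everyone.
At the Nash equilibrium everyone contributes 48. Group total payoff = 9.2 × 1.81 × 480 = 7992.96.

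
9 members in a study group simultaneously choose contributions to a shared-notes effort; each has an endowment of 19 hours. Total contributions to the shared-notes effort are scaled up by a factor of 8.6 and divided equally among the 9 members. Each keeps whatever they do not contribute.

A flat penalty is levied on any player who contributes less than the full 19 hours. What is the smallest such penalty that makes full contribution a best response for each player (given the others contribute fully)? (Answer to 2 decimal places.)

0.84 hours

Given the others contribute fully, the best deviation is to contribute 0 (any partial contribution still incurs the fine and gives up units whose private return 0.9556 is below 1).
Deviating from 19 to 0 saves 19 hours but forfeits the deviator's share of the drop in the shared-notes effort: 8.6/9 × 19 = 18.16.
So the deviation gain is 19 − 18.16 = 0.84, and the fine must be at least 0.84 hours to wipe it out.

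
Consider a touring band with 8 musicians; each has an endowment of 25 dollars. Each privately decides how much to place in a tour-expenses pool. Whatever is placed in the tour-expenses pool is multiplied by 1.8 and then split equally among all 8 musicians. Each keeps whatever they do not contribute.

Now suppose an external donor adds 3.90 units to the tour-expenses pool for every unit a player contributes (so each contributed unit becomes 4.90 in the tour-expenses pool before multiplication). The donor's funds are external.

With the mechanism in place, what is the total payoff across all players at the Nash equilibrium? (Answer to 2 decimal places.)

1764.00 dollars

The effective private return per unit is now 1.8 × 4.90 / 8 = 1.1025 > 1, so every player's dominant strategy flips to full contribution.
At the Nash equilibrium everyone contributes 25. Group total payoff = 1.8 × 4.90 × 200 = 1764.00.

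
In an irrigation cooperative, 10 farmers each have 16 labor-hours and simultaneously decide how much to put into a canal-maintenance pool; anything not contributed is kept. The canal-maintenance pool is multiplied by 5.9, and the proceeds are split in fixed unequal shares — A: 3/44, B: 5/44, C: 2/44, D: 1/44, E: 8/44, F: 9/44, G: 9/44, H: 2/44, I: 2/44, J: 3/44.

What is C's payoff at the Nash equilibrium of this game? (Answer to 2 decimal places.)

28.87 labor-hours

Player j's private return per contributed unit is 5.9 × (j's share). Contributing is weakly dominant for j when that share is at least 1/5.9 = 0.1695, and contributing 0 is dominant otherwise.
The shares above 0.1695 belong to E, F and G, contributing 16 each; the remaining 7 contribute 0. Total contributed: 48.
C keeps 16 and receives 5.9 × 48 × 2/44 = 12.87 from the canal-maintenance pool, for a payoff of 28.87.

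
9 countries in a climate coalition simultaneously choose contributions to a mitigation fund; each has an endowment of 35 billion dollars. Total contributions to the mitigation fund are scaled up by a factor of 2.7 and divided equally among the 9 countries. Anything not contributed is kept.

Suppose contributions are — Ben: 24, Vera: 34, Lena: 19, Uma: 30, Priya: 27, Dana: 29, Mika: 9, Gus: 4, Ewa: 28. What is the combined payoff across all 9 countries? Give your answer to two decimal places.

661.80 billion dollars

Total contributed: 24 + 34 + 19 + 30 + 27 + 29 + 9 + 4 + 28 = 204; total kept: 9 × 35 − 204 = 111.
The mitigation fund pays out 2.7 × 204 = 550.80 in aggregate.
Group total = 111 + 550.80 = 661.80.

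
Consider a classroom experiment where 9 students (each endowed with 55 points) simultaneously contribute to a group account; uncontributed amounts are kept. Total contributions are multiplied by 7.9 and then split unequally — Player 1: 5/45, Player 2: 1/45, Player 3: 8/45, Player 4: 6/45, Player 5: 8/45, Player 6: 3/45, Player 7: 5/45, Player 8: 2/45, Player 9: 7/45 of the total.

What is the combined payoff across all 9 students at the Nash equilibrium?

2013.00 points

Each unit j contributes comes back to j as 7.9 × (j's share), so j prefers to contribute only if that share exceeds 1/7.9 = 0.1266; otherwise keeping the unit dominates.
Player 3, Player 4, Player 5 and Player 9 are above the threshold, contributing 55 each; the remaining 5 contribute 0. Total contributed: 220.
The group account pays out 7.9 × 220 = 1738.00 in total (split across the unequal shares, but the aggregate is all that matters for the group sum).
The 5 free-riders keep 55 each, adding 275. Group total = 275 + 1738.00 = 2013.00.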